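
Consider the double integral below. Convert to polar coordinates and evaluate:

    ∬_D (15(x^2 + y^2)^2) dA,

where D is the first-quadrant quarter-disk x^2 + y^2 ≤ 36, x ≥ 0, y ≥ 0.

The region D is 0 ≤ r ≤ 6, 0 ≤ θ ≤ π/2 in polar coordinates, where x = r cos(θ), y = r sin(θ), and dA = r dr dθ.

Under the substitution, the integrand becomes 15r^4, so

    ∬_D (15(x^2 + y^2)^2) dA = ∫_{0}^{π/2} ∫_{0}^{6} (15r^4) · r dr dθ.

Inner integral (in r): ∫_{0}^{6} (15r^4) · r dr = 116640.

Outer integral (in θ): ∫_{0}^{π/2} (116640) dθ = 58320π.

Therefore ∬_D (15(x^2 + y^2)^2) dA = 58320π.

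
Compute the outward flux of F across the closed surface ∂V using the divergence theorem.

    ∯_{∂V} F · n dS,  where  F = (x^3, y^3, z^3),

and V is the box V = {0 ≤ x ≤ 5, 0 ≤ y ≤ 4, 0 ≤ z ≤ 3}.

By the divergence theorem,

    ∯_{∂V} F · n dS = ∭_V (∇ · F) dV.

Compute the divergence:
    ∇ · F = ∂F_x/∂x + ∂F_y/∂y + ∂F_z/∂z = 3x^2 + 3y^2 + 3z^2.

V is a rectangular box, so dV = dx dy dz with 0 ≤ x ≤ 5, 0 ≤ y ≤ 4, 0 ≤ z ≤ 3.

Integrate (3x^2 + 3y^2 + 3z^2) over V as an iterated integral:

    ∭_V (∇·F) dV = ∫_0^{5} ∫_0^{4} ∫_0^{3} (3x^2 + 3y^2 + 3z^2) dz dy dx.

Inner (z from 0 to 3): 9x^2 + 9y^2 + 27.
Middle (y from 0 to 4): 36x^2 + 300.
Outer (x from 0 to 5): 3000.

Therefore ∯_{∂V} F · n dS = 3000.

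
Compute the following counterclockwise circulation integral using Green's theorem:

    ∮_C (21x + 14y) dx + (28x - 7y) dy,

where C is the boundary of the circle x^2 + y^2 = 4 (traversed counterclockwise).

Green's theorem converts the closed line integral into a double integral over the enclosed region D:

    ∮_C P dx + Q dy = ∬_D (∂Q/∂x - ∂P/∂y) dA.

Here P = 21x + 14y, Q = 28x - 7y, so

    ∂Q/∂x = 28,    ∂P/∂y = 14,
    ∂Q/∂x - ∂P/∂y = 14.

D is the region x^2 + y^2 ≤ 4. Evaluating the double integral:

In polar coordinates (x = r cos θ, y = r sin θ, dA = r dr dθ) the integrand becomes 14, so

    ∬_D (14) dA = ∫_0^{2π} ∫_0^{2} (14) · r dr dθ.

Inner (r from 0 to 2): 28.
Outer (θ from 0 to 2π): 56π.

Therefore ∮_C P dx + Q dy = 56π.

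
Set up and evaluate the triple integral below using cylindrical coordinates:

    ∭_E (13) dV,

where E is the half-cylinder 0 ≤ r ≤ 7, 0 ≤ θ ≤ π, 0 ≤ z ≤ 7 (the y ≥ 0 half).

In cylindrical coordinates, x = r cos(θ), y = r sin(θ), z = z, and dV = r dr dθ dz.

The integrand becomes 13, so

    ∭_E (13) dV = ∫_{0}^{π} ∫_{0}^{7} ∫_{0}^{7} (13) · r dz dr dθ.

Inner (z): 91r.
Middle (r from 0 to 7): 4459/2.
Outer (θ): 4459π/2.

Therefore the triple integral equals 4459π/2.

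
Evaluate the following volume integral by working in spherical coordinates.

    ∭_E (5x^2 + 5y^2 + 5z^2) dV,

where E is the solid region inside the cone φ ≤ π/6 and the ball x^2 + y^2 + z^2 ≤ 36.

In spherical coordinates, x = ρ sin(φ) cos(θ), y = ρ sin(φ) sin(θ), z = ρ cos(φ), and dV = ρ^2 sin(φ) dρ dφ dθ.

The integrand becomes 5ρ^2, so

    ∭_E (5x^2 + 5y^2 + 5z^2) dV = ∫_{0}^{2π} ∫_{0}^{π/6} ∫_{0}^{6} (5ρ^2) · ρ^2 sin(φ) dρ dφ dθ.

Inner (ρ): 7776sin(φ).
Middle (φ): 7776 - 3888sqrt(3).
Outer (θ): 7776π (2 - sqrt(3)).

Therefore the triple integral equals 7776π (2 - sqrt(3)).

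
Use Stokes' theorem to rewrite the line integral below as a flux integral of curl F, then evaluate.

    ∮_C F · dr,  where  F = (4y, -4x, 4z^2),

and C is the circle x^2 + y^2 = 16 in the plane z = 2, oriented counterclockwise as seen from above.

Let S be the flat disk x^2 + y^2 ≤ 16 in the plane z = 2, with upward unit normal n̂ = ẑ. By Stokes' theorem,

    ∮_C F · dr = ∬_S (∇ × F) · n̂ dS = ∬_D (curl F)_z dA,

where D is the disk x^2 + y^2 ≤ 16.

Compute the curl of F = (4y, -4x, 4z^2):
    (∇ × F)_x = ∂F_z/∂y - ∂F_y/∂z = 0,
    (∇ × F)_y = ∂F_x/∂z - ∂F_z/∂x = 0,
    (∇ × F)_z = ∂F_y/∂x - ∂F_x/∂y = -8.

On z = 2, (curl F)_z = -8.

Convert to polar (x = r cos θ, y = r sin θ, dA = r dr dθ); the integrand becomes -8, so

    ∬_D (curl F)_z dA = ∫_0^{2π} ∫_0^{4} (-8) · r dr dθ.

Inner (r from 0 to 4): -64.
Outer (θ from 0 to 2π): -128π.

Therefore ∮_C F · dr = -128π.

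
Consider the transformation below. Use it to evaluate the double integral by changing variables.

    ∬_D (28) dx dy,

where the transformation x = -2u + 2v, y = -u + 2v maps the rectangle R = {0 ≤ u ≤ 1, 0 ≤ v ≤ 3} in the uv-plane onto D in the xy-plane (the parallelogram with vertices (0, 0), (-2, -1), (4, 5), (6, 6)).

Compute the Jacobian determinant of (x, y) with respect to (u, v):

    ∂(x,y)/∂(u,v) = | -2  2 | = (-2)(2) - (2)(-1) = -2.
                   | -1  2 |

Its absolute value is |J| = 2 (the area scaling factor).

Substituting x = -2u + 2v, y = -u + 2v into the integrand,

    28 → 28,

so the integral becomes

    ∬_R (28) · |J| du dv = ∫_0^1 ∫_0^3 (56) dv du.

Inner (v): 168.
Outer (u): 168.

Therefore ∬_D (28) dx dy = 168.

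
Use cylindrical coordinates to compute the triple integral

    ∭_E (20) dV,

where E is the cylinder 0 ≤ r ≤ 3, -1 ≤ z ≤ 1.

In cylindrical coordinates, x = r cos(θ), y = r sin(θ), z = z, and dV = r dr dθ dz.

The integrand becomes 20, so

    ∭_E (20) dV = ∫_{0}^{2π} ∫_{0}^{3} ∫_{-1}^{1} (20) · r dz dr dθ.

Inner (z): 40r.
Middle (r from 0 to 3): 180.
Outer (θ): 360π.

Therefore the triple integral equals 360π.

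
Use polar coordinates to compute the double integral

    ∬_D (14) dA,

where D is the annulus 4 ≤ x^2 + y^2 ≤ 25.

The region D is 2 ≤ r ≤ 5, 0 ≤ θ ≤ 2π in polar coordinates, where x = r cos(θ), y = r sin(θ), and dA = r dr dθ.

Under the substitution, the integrand becomes 14, so

    ∬_D (14) dA = ∫_{0}^{2π} ∫_{2}^{5} (14) · r dr dθ.

Inner integral (in r): ∫_{2}^{5} (14) · r dr = 147.

Outer integral (in θ): ∫_{0}^{2π} (147) dθ = 294π.

Therefore ∬_D (14) dA = 294π.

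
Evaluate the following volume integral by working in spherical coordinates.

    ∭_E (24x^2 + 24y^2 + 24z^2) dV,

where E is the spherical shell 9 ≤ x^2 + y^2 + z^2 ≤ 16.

In spherical coordinates, x = ρ sin(φ) cos(θ), y = ρ sin(φ) sin(θ), z = ρ cos(φ), and dV = ρ^2 sin(φ) dρ dφ dθ.

The integrand becomes 24ρ^2, so

    ∭_E (24x^2 + 24y^2 + 24z^2) dV = ∫_{0}^{2π} ∫_{0}^{π} ∫_{3}^{4} (24ρ^2) · ρ^2 sin(φ) dρ dφ dθ.

Inner (ρ): 18744sin(φ)/5.
Middle (φ): 37488/5.
Outer (θ): 74976π/5.

Therefore the triple integral equals 74976π/5.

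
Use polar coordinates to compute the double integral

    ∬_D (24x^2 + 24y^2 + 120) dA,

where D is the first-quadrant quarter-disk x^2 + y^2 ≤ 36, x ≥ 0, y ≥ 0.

The region D is 0 ≤ r ≤ 6, 0 ≤ θ ≤ π/2 in polar coordinates, where x = r cos(θ), y = r sin(θ), and dA = r dr dθ.

Under the substitution, the integrand becomes 24r^2 + 120, so

    ∬_D (24x^2 + 24y^2 + 120) dA = ∫_{0}^{π/2} ∫_{0}^{6} (24r^2 + 120) · r dr dθ.

Inner integral (in r): ∫_{0}^{6} (24r^2 + 120) · r dr = 9936.

Outer integral (in θ): ∫_{0}^{π/2} (9936) dθ = 4968π.

Therefore ∬_D (24x^2 + 24y^2 + 120) dA = 4968π.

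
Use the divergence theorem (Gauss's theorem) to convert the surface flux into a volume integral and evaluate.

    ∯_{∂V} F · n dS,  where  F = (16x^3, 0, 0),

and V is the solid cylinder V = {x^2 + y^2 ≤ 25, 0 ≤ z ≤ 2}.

By the divergence theorem,

    ∯_{∂V} F · n dS = ∭_V (∇ · F) dV.

Compute the divergence:
    ∇ · F = ∂F_x/∂x + ∂F_y/∂y + ∂F_z/∂z = 48x^2 + 0 + 0 = 48x^2.

In cylindrical coordinates, x = r cos(θ), y = r sin(θ), z = z, dV = r dr dθ dz, with 0 ≤ r ≤ 5, 0 ≤ θ ≤ 2π, 0 ≤ z ≤ 2.

The integrand, after substitution and multiplying by the volume element, becomes (48r^2cos(θ)^2) · r, so

    ∭_V (∇·F) dV = ∫_0^{2π} ∫_0^{5} ∫_0^{2} (48r^2cos(θ)^2) · r dz dr dθ.

Inner (z from 0 to 2): 96r^3cos(θ)^2.
Middle (r from 0 to 5): 15000cos(θ)^2.
Outer (θ from 0 to 2π): 15000π.

Therefore ∯_{∂V} F · n dS = 15000π.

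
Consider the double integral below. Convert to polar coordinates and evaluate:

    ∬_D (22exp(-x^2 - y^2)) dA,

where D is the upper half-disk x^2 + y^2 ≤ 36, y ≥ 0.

The region D is 0 ≤ r ≤ 6, 0 ≤ θ ≤ π in polar coordinates, where x = r cos(θ), y = r sin(θ), and dA = r dr dθ.

Under the substitution, the integrand becomes 22exp(-r^2), so

    ∬_D (22exp(-x^2 - y^2)) dA = ∫_{0}^{π} ∫_{0}^{6} (22exp(-r^2)) · r dr dθ.

Inner integral (in r): ∫_{0}^{6} (22exp(-r^2)) · r dr = 11 - 11exp(-36).

Outer integral (in θ): ∫_{0}^{π} (11 - 11exp(-36)) dθ = -11π exp(-36) + 11π.

Therefore ∬_D (22exp(-x^2 - y^2)) dA = -11π exp(-36) + 11π.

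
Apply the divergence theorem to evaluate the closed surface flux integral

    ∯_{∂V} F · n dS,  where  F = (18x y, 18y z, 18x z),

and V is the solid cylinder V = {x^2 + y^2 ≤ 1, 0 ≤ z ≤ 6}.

By the divergence theorem,

    ∯_{∂V} F · n dS = ∭_V (∇ · F) dV.

Compute the divergence:
    ∇ · F = ∂F_x/∂x + ∂F_y/∂y + ∂F_z/∂z = 18y + 18z + 18x = 18x + 18y + 18z.

In cylindrical coordinates, x = r cos(θ), y = r sin(θ), z = z, dV = r dr dθ dz, with 0 ≤ r ≤ 1, 0 ≤ θ ≤ 2π, 0 ≤ z ≤ 6.

The integrand, after substitution and multiplying by the volume element, becomes (18sqrt(2)r sin(θ + π/4) + 18z) · r, so

    ∭_V (∇·F) dV = ∫_0^{2π} ∫_0^{1} ∫_0^{6} (18sqrt(2)r sin(θ + π/4) + 18z) · r dz dr dθ.

Inner (z from 0 to 6): 108r (sqrt(2)r sin(θ + π/4) + 3).
Middle (r from 0 to 1): 36sqrt(2)sin(θ + π/4) + 162.
Outer (θ from 0 to 2π): 324π.

Therefore ∯_{∂V} F · n dS = 324π.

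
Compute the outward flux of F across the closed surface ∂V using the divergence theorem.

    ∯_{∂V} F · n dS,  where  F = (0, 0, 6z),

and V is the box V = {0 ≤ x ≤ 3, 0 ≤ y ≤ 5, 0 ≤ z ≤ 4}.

By the divergence theorem,

    ∯_{∂V} F · n dS = ∭_V (∇ · F) dV.

Compute the divergence:
    ∇ · F = ∂F_x/∂x + ∂F_y/∂y + ∂F_z/∂z = 0 + 0 + 6 = 6.

V is a rectangular box, so dV = dx dy dz with 0 ≤ x ≤ 3, 0 ≤ y ≤ 5, 0 ≤ z ≤ 4.

Integrate (6) over V as an iterated integral:

    ∭_V (∇·F) dV = ∫_0^{3} ∫_0^{5} ∫_0^{4} (6) dz dy dx.

Inner (z from 0 to 4): 24.
Middle (y from 0 to 5): 120.
Outer (x from 0 to 3): 360.

Therefore ∯_{∂V} F · n dS = 360.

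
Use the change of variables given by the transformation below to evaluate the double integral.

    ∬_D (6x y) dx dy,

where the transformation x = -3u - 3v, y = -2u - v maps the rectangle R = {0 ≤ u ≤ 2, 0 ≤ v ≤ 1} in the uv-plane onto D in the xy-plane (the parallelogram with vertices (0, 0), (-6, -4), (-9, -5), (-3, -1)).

Compute the Jacobian determinant of (x, y) with respect to (u, v):

    ∂(x,y)/∂(u,v) = | -3  -3 | = (-3)(-1) - (-3)(-2) = -3.
                   | -2  -1 |

Its absolute value is |J| = 3 (the area scaling factor).

Substituting x = -3u - 3v, y = -2u - v into the integrand,

    6x y → 36u^2 + 54u v + 18v^2,

so the integral becomes

    ∬_R (36u^2 + 54u v + 18v^2) · |J| du dv = ∫_0^2 ∫_0^1 (108u^2 + 162u v + 54v^2) dv du.

Inner (v): 108u^2 + 81u + 18.
Outer (u): 486.

Therefore ∬_D (6x y) dx dy = 486.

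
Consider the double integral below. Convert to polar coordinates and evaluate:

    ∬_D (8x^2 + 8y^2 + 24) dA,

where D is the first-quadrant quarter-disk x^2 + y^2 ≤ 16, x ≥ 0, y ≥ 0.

The region D is 0 ≤ r ≤ 4, 0 ≤ θ ≤ π/2 in polar coordinates, where x = r cos(θ), y = r sin(θ), and dA = r dr dθ.

Under the substitution, the integrand becomes 8r^2 + 24, so

    ∬_D (8x^2 + 8y^2 + 24) dA = ∫_{0}^{π/2} ∫_{0}^{4} (8r^2 + 24) · r dr dθ.

Inner integral (in r): ∫_{0}^{4} (8r^2 + 24) · r dr = 704.

Outer integral (in θ): ∫_{0}^{π/2} (704) dθ = 352π.

Therefore ∬_D (8x^2 + 8y^2 + 24) dA = 352π.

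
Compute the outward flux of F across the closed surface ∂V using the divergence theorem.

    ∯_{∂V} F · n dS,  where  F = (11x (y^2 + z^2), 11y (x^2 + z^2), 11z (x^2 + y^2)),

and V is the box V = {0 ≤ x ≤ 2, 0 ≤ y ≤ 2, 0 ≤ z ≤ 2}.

By the divergence theorem,

    ∯_{∂V} F · n dS = ∭_V (∇ · F) dV.

Compute the divergence:
    ∇ · F = ∂F_x/∂x + ∂F_y/∂y + ∂F_z/∂z = 11y^2 + 11z^2 + 11x^2 + 11z^2 + 11x^2 + 11y^2 = 22x^2 + 22y^2 + 22z^2.

V is a rectangular box, so dV = dx dy dz with 0 ≤ x ≤ 2, 0 ≤ y ≤ 2, 0 ≤ z ≤ 2.

Integrate (22x^2 + 22y^2 + 22z^2) over V as an iterated integral:

    ∭_V (∇·F) dV = ∫_0^{2} ∫_0^{2} ∫_0^{2} (22x^2 + 22y^2 + 22z^2) dz dy dx.

Inner (z from 0 to 2): 44x^2 + 44y^2 + 176/3.
Middle (y from 0 to 2): 88x^2 + 704/3.
Outer (x from 0 to 2): 704.

Therefore ∯_{∂V} F · n dS = 704.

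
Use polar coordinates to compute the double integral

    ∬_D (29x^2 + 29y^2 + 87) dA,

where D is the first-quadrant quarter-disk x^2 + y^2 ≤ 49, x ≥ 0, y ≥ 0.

The region D is 0 ≤ r ≤ 7, 0 ≤ θ ≤ π/2 in polar coordinates, where x = r cos(θ), y = r sin(θ), and dA = r dr dθ.

Under the substitution, the integrand becomes 29r^2 + 87, so

    ∬_D (29x^2 + 29y^2 + 87) dA = ∫_{0}^{π/2} ∫_{0}^{7} (29r^2 + 87) · r dr dθ.

Inner integral (in r): ∫_{0}^{7} (29r^2 + 87) · r dr = 78155/4.

Outer integral (in θ): ∫_{0}^{π/2} (78155/4) dθ = 78155π/8.

Therefore ∬_D (29x^2 + 29y^2 + 87) dA = 78155π/8.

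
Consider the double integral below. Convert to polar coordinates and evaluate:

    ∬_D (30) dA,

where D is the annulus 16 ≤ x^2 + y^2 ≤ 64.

The region D is 4 ≤ r ≤ 8, 0 ≤ θ ≤ 2π in polar coordinates, where x = r cos(θ), y = r sin(θ), and dA = r dr dθ.

Under the substitution, the integrand becomes 30, so

    ∬_D (30) dA = ∫_{0}^{2π} ∫_{4}^{8} (30) · r dr dθ.

Inner integral (in r): ∫_{4}^{8} (30) · r dr = 720.

Outer integral (in θ): ∫_{0}^{2π} (720) dθ = 1440π.

Therefore ∬_D (30) dA = 1440π.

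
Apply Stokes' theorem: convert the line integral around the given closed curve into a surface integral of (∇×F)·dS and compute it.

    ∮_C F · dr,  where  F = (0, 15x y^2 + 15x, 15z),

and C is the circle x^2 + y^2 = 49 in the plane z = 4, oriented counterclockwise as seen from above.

Let S be the flat disk x^2 + y^2 ≤ 49 in the plane z = 4, with upward unit normal n̂ = ẑ. By Stokes' theorem,

    ∮_C F · dr = ∬_S (∇ × F) · n̂ dS = ∬_D (curl F)_z dA,

where D is the disk x^2 + y^2 ≤ 49.

Compute the curl of F = (0, 15x y^2 + 15x, 15z):
    (∇ × F)_x = ∂F_z/∂y - ∂F_y/∂z = 0,
    (∇ × F)_y = ∂F_x/∂z - ∂F_z/∂x = 0,
    (∇ × F)_z = ∂F_y/∂x - ∂F_x/∂y = 15y^2 + 15.

On z = 4, (curl F)_z = 15y^2 + 15.

Convert to polar (x = r cos θ, y = r sin θ, dA = r dr dθ); the integrand becomes 15r^2sin(θ)^2 + 15, so

    ∬_D (curl F)_z dA = ∫_0^{2π} ∫_0^{7} (15r^2sin(θ)^2 + 15) · r dr dθ.

Inner (r from 0 to 7): 36015sin(θ)^2/4 + 735/2.
Outer (θ from 0 to 2π): 38955π/4.

Therefore ∮_C F · dr = 38955π/4.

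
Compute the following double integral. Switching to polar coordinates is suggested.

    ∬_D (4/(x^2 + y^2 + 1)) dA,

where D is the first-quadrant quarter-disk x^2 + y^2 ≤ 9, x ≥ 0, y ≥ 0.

The region D is 0 ≤ r ≤ 3, 0 ≤ θ ≤ π/2 in polar coordinates, where x = r cos(θ), y = r sin(θ), and dA = r dr dθ.

Under the substitution, the integrand becomes 4/(r^2 + 1), so

    ∬_D (4/(x^2 + y^2 + 1)) dA = ∫_{0}^{π/2} ∫_{0}^{3} (4/(r^2 + 1)) · r dr dθ.

Inner integral (in r): ∫_{0}^{3} (4/(r^2 + 1)) · r dr = log(100).

Outer integral (in θ): ∫_{0}^{π/2} (log(100)) dθ = π log(10).

Therefore ∬_D (4/(x^2 + y^2 + 1)) dA = π log(10).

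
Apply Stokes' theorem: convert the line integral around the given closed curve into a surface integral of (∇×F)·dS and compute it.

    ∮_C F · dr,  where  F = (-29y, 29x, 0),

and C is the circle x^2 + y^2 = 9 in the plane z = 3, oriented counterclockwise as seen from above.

Let S be the flat disk x^2 + y^2 ≤ 9 in the plane z = 3, with upward unit normal n̂ = ẑ. By Stokes' theorem,

    ∮_C F · dr = ∬_S (∇ × F) · n̂ dS = ∬_D (curl F)_z dA,

where D is the disk x^2 + y^2 ≤ 9.

Compute the curl of F = (-29y, 29x, 0):
    (∇ × F)_x = ∂F_z/∂y - ∂F_y/∂z = 0,
    (∇ × F)_y = ∂F_x/∂z - ∂F_z/∂x = 0,
    (∇ × F)_z = ∂F_y/∂x - ∂F_x/∂y = 58.

On z = 3, (curl F)_z = 58.

Convert to polar (x = r cos θ, y = r sin θ, dA = r dr dθ); the integrand becomes 58, so

    ∬_D (curl F)_z dA = ∫_0^{2π} ∫_0^{3} (58) · r dr dθ.

Inner (r from 0 to 3): 261.
Outer (θ from 0 to 2π): 522π.

Therefore ∮_C F · dr = 522π.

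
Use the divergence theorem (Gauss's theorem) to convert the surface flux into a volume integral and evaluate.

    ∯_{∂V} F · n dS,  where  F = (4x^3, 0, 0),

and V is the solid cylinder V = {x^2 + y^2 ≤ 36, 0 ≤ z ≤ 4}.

By the divergence theorem,

    ∯_{∂V} F · n dS = ∭_V (∇ · F) dV.

Compute the divergence:
    ∇ · F = ∂F_x/∂x + ∂F_y/∂y + ∂F_z/∂z = 12x^2 + 0 + 0 = 12x^2.

In cylindrical coordinates, x = r cos(θ), y = r sin(θ), z = z, dV = r dr dθ dz, with 0 ≤ r ≤ 6, 0 ≤ θ ≤ 2π, 0 ≤ z ≤ 4.

The integrand, after substitution and multiplying by the volume element, becomes (12r^2cos(θ)^2) · r, so

    ∭_V (∇·F) dV = ∫_0^{2π} ∫_0^{6} ∫_0^{4} (12r^2cos(θ)^2) · r dz dr dθ.

Inner (z from 0 to 4): 48r^3cos(θ)^2.
Middle (r from 0 to 6): 15552cos(θ)^2.
Outer (θ from 0 to 2π): 15552π.

Therefore ∯_{∂V} F · n dS = 15552π.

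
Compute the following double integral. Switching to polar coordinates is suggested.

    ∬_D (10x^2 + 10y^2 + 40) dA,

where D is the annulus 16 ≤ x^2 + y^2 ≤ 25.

The region D is 4 ≤ r ≤ 5, 0 ≤ θ ≤ 2π in polar coordinates, where x = r cos(θ), y = r sin(θ), and dA = r dr dθ.

Under the substitution, the integrand becomes 10r^2 + 40, so

    ∬_D (10x^2 + 10y^2 + 40) dA = ∫_{0}^{2π} ∫_{4}^{5} (10r^2 + 40) · r dr dθ.

Inner integral (in r): ∫_{4}^{5} (10r^2 + 40) · r dr = 2205/2.

Outer integral (in θ): ∫_{0}^{2π} (2205/2) dθ = 2205π.

Therefore ∬_D (10x^2 + 10y^2 + 40) dA = 2205π.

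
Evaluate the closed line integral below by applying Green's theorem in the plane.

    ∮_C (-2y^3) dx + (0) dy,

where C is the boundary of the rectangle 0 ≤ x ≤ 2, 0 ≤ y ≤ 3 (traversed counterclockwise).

Green's theorem converts the closed line integral into a double integral over the enclosed region D:

    ∮_C P dx + Q dy = ∬_D (∂Q/∂x - ∂P/∂y) dA.

Here P = -2y^3, Q = 0, so

    ∂Q/∂x = 0,    ∂P/∂y = -6y^2,
    ∂Q/∂x - ∂P/∂y = 6y^2.

D is the region 0 ≤ x ≤ 2, 0 ≤ y ≤ 3. Evaluating the double integral:

    ∬_D (6y^2) dA = ∫_0^{2} ∫_0^{3} (6y^2) dy dx.

Inner (y from 0 to 3): 54.
Outer (x from 0 to 2): 108.

Therefore ∮_C P dx + Q dy = 108.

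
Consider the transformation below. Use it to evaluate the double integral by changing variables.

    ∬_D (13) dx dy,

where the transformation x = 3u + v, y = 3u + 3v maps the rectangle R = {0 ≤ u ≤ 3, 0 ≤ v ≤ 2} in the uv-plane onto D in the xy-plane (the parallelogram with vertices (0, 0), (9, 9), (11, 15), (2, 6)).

Compute the Jacobian determinant of (x, y) with respect to (u, v):

    ∂(x,y)/∂(u,v) = | 3  1 | = (3)(3) - (1)(3) = 6.
                   | 3  3 |

Its absolute value is |J| = 6 (the area scaling factor).

Substituting x = 3u + v, y = 3u + 3v into the integrand,

    13 → 13,

so the integral becomes

    ∬_R (13) · |J| du dv = ∫_0^3 ∫_0^2 (78) dv du.

Inner (v): 156.
Outer (u): 468.

Therefore ∬_D (13) dx dy = 468.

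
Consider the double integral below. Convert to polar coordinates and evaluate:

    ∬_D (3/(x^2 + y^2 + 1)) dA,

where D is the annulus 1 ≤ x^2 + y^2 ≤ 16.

The region D is 1 ≤ r ≤ 4, 0 ≤ θ ≤ 2π in polar coordinates, where x = r cos(θ), y = r sin(θ), and dA = r dr dθ.

Under the substitution, the integrand becomes 3/(r^2 + 1), so

    ∬_D (3/(x^2 + y^2 + 1)) dA = ∫_{0}^{2π} ∫_{1}^{4} (3/(r^2 + 1)) · r dr dθ.

Inner integral (in r): ∫_{1}^{4} (3/(r^2 + 1)) · r dr = log(17sqrt(34)/4).

Outer integral (in θ): ∫_{0}^{2π} (log(17sqrt(34)/4)) dθ = log((17sqrt(34)/4)^(2π)).

Therefore ∬_D (3/(x^2 + y^2 + 1)) dA = log((17sqrt(34)/4)^(2π)).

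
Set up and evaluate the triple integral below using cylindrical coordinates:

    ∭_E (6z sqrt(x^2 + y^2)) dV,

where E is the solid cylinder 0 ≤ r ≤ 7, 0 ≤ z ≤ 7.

In cylindrical coordinates, x = r cos(θ), y = r sin(θ), z = z, and dV = r dr dθ dz.

The integrand becomes 6r z, so

    ∭_E (6z sqrt(x^2 + y^2)) dV = ∫_{0}^{2π} ∫_{0}^{7} ∫_{0}^{7} (6r z) · r dz dr dθ.

Inner (z): 147r^2.
Middle (r from 0 to 7): 16807.
Outer (θ): 33614π.

Therefore the triple integral equals 33614π.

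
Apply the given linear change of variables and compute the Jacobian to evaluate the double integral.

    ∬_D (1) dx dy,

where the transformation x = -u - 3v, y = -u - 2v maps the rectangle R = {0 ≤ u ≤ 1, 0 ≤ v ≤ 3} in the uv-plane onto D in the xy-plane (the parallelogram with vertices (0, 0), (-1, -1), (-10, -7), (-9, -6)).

Compute the Jacobian determinant of (x, y) with respect to (u, v):

    ∂(x,y)/∂(u,v) = | -1  -3 | = (-1)(-2) - (-3)(-1) = -1.
                   | -1  -2 |

Its absolute value is |J| = 1 (the area scaling factor).

Substituting x = -u - 3v, y = -u - 2v into the integrand,

    1 → 1,

so the integral becomes

    ∬_R (1) · |J| du dv = ∫_0^1 ∫_0^3 (1) dv du.

Inner (v): 3.
Outer (u): 3.

Therefore ∬_D (1) dx dy = 3.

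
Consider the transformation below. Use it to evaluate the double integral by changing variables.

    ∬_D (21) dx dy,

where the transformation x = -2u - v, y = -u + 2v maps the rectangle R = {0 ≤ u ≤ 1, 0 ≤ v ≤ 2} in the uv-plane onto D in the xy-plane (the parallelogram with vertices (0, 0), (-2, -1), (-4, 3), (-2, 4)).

Compute the Jacobian determinant of (x, y) with respect to (u, v):

    ∂(x,y)/∂(u,v) = | -2  -1 | = (-2)(2) - (-1)(-1) = -5.
                   | -1  2 |

Its absolute value is |J| = 5 (the area scaling factor).

Substituting x = -2u - v, y = -u + 2v into the integrand,

    21 → 21,

so the integral becomes

    ∬_R (21) · |J| du dv = ∫_0^1 ∫_0^2 (105) dv du.

Inner (v): 210.
Outer (u): 210.

Therefore ∬_D (21) dx dy = 210.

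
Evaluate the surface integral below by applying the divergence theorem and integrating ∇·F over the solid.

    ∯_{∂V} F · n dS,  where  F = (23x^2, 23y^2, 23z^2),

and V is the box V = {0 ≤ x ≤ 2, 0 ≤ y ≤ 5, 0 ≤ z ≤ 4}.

By the divergence theorem,

    ∯_{∂V} F · n dS = ∭_V (∇ · F) dV.

Compute the divergence:
    ∇ · F = ∂F_x/∂x + ∂F_y/∂y + ∂F_z/∂z = 46x + 46y + 46z.

V is a rectangular box, so dV = dx dy dz with 0 ≤ x ≤ 2, 0 ≤ y ≤ 5, 0 ≤ z ≤ 4.

Integrate (46x + 46y + 46z) over V as an iterated integral:

    ∭_V (∇·F) dV = ∫_0^{2} ∫_0^{5} ∫_0^{4} (46x + 46y + 46z) dz dy dx.

Inner (z from 0 to 4): 184x + 184y + 368.
Middle (y from 0 to 5): 920x + 4140.
Outer (x from 0 to 2): 10120.

Therefore ∯_{∂V} F · n dS = 10120.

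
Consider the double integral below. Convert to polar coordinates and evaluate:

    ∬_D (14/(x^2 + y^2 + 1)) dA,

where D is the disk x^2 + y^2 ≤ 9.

The region D is 0 ≤ r ≤ 3, 0 ≤ θ ≤ 2π in polar coordinates, where x = r cos(θ), y = r sin(θ), and dA = r dr dθ.

Under the substitution, the integrand becomes 14/(r^2 + 1), so

    ∬_D (14/(x^2 + y^2 + 1)) dA = ∫_{0}^{2π} ∫_{0}^{3} (14/(r^2 + 1)) · r dr dθ.

Inner integral (in r): ∫_{0}^{3} (14/(r^2 + 1)) · r dr = log(10000000).

Outer integral (in θ): ∫_{0}^{2π} (log(10000000)) dθ = 14π log(10).

Therefore ∬_D (14/(x^2 + y^2 + 1)) dA = 14π log(10).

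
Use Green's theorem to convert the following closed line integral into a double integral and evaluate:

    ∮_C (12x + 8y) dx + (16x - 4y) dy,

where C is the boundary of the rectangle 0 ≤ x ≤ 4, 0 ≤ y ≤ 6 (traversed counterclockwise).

Green's theorem converts the closed line integral into a double integral over the enclosed region D:

    ∮_C P dx + Q dy = ∬_D (∂Q/∂x - ∂P/∂y) dA.

Here P = 12x + 8y, Q = 16x - 4y, so

    ∂Q/∂x = 16,    ∂P/∂y = 8,
    ∂Q/∂x - ∂P/∂y = 8.

D is the region 0 ≤ x ≤ 4, 0 ≤ y ≤ 6. Evaluating the double integral:

    ∬_D (8) dA = ∫_0^{4} ∫_0^{6} (8) dy dx.

Inner (y from 0 to 6): 48.
Outer (x from 0 to 4): 192.

Therefore ∮_C P dx + Q dy = 192.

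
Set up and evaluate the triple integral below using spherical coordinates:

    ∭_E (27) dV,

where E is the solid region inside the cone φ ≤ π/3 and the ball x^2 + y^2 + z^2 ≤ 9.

In spherical coordinates, x = ρ sin(φ) cos(θ), y = ρ sin(φ) sin(θ), z = ρ cos(φ), and dV = ρ^2 sin(φ) dρ dφ dθ.

The integrand becomes 27, so

    ∭_E (27) dV = ∫_{0}^{2π} ∫_{0}^{π/3} ∫_{0}^{3} (27) · ρ^2 sin(φ) dρ dφ dθ.

Inner (ρ): 243sin(φ).
Middle (φ): 243/2.
Outer (θ): 243π.

Therefore the triple integral equals 243π.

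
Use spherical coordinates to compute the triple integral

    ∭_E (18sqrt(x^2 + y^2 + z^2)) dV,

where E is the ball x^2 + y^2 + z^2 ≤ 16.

In spherical coordinates, x = ρ sin(φ) cos(θ), y = ρ sin(φ) sin(θ), z = ρ cos(φ), and dV = ρ^2 sin(φ) dρ dφ dθ.

The integrand becomes 18ρ, so

    ∭_E (18sqrt(x^2 + y^2 + z^2)) dV = ∫_{0}^{2π} ∫_{0}^{π} ∫_{0}^{4} (18ρ) · ρ^2 sin(φ) dρ dφ dθ.

Inner (ρ): 1152sin(φ).
Middle (φ): 2304.
Outer (θ): 4608π.

Therefore the triple integral equals 4608π.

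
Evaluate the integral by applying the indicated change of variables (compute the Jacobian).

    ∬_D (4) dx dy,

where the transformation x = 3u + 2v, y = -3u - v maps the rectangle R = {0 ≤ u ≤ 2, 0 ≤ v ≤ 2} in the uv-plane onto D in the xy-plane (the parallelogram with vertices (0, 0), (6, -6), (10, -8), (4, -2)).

Compute the Jacobian determinant of (x, y) with respect to (u, v):

    ∂(x,y)/∂(u,v) = | 3  2 | = (3)(-1) - (2)(-3) = 3.
                   | -3  -1 |

Its absolute value is |J| = 3 (the area scaling factor).

Substituting x = 3u + 2v, y = -3u - v into the integrand,

    4 → 4,

so the integral becomes

    ∬_R (4) · |J| du dv = ∫_0^2 ∫_0^2 (12) dv du.

Inner (v): 24.
Outer (u): 48.

Therefore ∬_D (4) dx dy = 48.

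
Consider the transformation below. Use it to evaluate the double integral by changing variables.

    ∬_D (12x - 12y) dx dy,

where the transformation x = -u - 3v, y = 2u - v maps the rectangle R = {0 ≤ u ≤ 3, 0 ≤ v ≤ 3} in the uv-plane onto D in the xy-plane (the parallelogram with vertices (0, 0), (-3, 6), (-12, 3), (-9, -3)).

Compute the Jacobian determinant of (x, y) with respect to (u, v):

    ∂(x,y)/∂(u,v) = | -1  -3 | = (-1)(-1) - (-3)(2) = 7.
                   | 2  -1 |

Its absolute value is |J| = 7 (the area scaling factor).

Substituting x = -u - 3v, y = 2u - v into the integrand,

    12x - 12y → -36u - 24v,

so the integral becomes

    ∬_R (-36u - 24v) · |J| du dv = ∫_0^3 ∫_0^3 (-252u - 168v) dv du.

Inner (v): -756u - 756.
Outer (u): -5670.

Therefore ∬_D (12x - 12y) dx dy = -5670.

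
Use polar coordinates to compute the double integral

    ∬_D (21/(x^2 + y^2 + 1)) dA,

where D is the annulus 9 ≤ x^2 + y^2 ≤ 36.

The region D is 3 ≤ r ≤ 6, 0 ≤ θ ≤ 2π in polar coordinates, where x = r cos(θ), y = r sin(θ), and dA = r dr dθ.

Under the substitution, the integrand becomes 21/(r^2 + 1), so

    ∬_D (21/(x^2 + y^2 + 1)) dA = ∫_{0}^{2π} ∫_{3}^{6} (21/(r^2 + 1)) · r dr dθ.

Inner integral (in r): ∫_{3}^{6} (21/(r^2 + 1)) · r dr = log(4808584372417849sqrt(370)/100000000000).

Outer integral (in θ): ∫_{0}^{2π} (log(4808584372417849sqrt(370)/100000000000)) dθ = log((4808584372417849sqrt(370)/100000000000)^(2π)).

Therefore ∬_D (21/(x^2 + y^2 + 1)) dA = log((4808584372417849sqrt(370)/100000000000)^(2π)).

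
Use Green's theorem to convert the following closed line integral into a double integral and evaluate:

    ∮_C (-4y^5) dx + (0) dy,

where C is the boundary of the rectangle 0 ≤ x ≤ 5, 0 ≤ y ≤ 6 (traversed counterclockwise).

Green's theorem converts the closed line integral into a double integral over the enclosed region D:

    ∮_C P dx + Q dy = ∬_D (∂Q/∂x - ∂P/∂y) dA.

Here P = -4y^5, Q = 0, so

    ∂Q/∂x = 0,    ∂P/∂y = -20y^4,
    ∂Q/∂x - ∂P/∂y = 20y^4.

D is the region 0 ≤ x ≤ 5, 0 ≤ y ≤ 6. Evaluating the double integral:

    ∬_D (20y^4) dA = ∫_0^{5} ∫_0^{6} (20y^4) dy dx.

Inner (y from 0 to 6): 31104.
Outer (x from 0 to 5): 155520.

Therefore ∮_C P dx + Q dy = 155520.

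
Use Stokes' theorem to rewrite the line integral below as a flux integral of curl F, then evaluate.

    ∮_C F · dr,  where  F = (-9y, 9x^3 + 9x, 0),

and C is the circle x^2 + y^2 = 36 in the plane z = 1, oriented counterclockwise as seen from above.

Let S be the flat disk x^2 + y^2 ≤ 36 in the plane z = 1, with upward unit normal n̂ = ẑ. By Stokes' theorem,

    ∮_C F · dr = ∬_S (∇ × F) · n̂ dS = ∬_D (curl F)_z dA,

where D is the disk x^2 + y^2 ≤ 36.

Compute the curl of F = (-9y, 9x^3 + 9x, 0):
    (∇ × F)_x = ∂F_z/∂y - ∂F_y/∂z = 0,
    (∇ × F)_y = ∂F_x/∂z - ∂F_z/∂x = 0,
    (∇ × F)_z = ∂F_y/∂x - ∂F_x/∂y = 27x^2 + 18.

On z = 1, (curl F)_z = 27x^2 + 18.

Convert to polar (x = r cos θ, y = r sin θ, dA = r dr dθ); the integrand becomes 27r^2cos(θ)^2 + 18, so

    ∬_D (curl F)_z dA = ∫_0^{2π} ∫_0^{6} (27r^2cos(θ)^2 + 18) · r dr dθ.

Inner (r from 0 to 6): 8748cos(θ)^2 + 324.
Outer (θ from 0 to 2π): 9396π.

Therefore ∮_C F · dr = 9396π.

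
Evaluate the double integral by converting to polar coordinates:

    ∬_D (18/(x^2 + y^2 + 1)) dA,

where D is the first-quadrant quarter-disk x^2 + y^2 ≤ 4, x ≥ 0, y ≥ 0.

The region D is 0 ≤ r ≤ 2, 0 ≤ θ ≤ π/2 in polar coordinates, where x = r cos(θ), y = r sin(θ), and dA = r dr dθ.

Under the substitution, the integrand becomes 18/(r^2 + 1), so

    ∬_D (18/(x^2 + y^2 + 1)) dA = ∫_{0}^{π/2} ∫_{0}^{2} (18/(r^2 + 1)) · r dr dθ.

Inner integral (in r): ∫_{0}^{2} (18/(r^2 + 1)) · r dr = log(1953125).

Outer integral (in θ): ∫_{0}^{π/2} (log(1953125)) dθ = log(1953125^(π/2)).

Therefore ∬_D (18/(x^2 + y^2 + 1)) dA = log(1953125^(π/2)).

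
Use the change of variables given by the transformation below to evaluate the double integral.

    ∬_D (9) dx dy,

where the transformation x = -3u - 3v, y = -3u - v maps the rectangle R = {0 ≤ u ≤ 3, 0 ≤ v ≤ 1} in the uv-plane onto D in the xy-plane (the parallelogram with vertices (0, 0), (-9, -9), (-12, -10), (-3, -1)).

Compute the Jacobian determinant of (x, y) with respect to (u, v):

    ∂(x,y)/∂(u,v) = | -3  -3 | = (-3)(-1) - (-3)(-3) = -6.
                   | -3  -1 |

Its absolute value is |J| = 6 (the area scaling factor).

Substituting x = -3u - 3v, y = -3u - v into the integrand,

    9 → 9,

so the integral becomes

    ∬_R (9) · |J| du dv = ∫_0^3 ∫_0^1 (54) dv du.

Inner (v): 54.
Outer (u): 162.

Therefore ∬_D (9) dx dy = 162.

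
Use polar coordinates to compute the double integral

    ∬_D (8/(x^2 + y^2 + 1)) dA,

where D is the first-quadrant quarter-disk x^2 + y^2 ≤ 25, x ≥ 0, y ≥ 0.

The region D is 0 ≤ r ≤ 5, 0 ≤ θ ≤ π/2 in polar coordinates, where x = r cos(θ), y = r sin(θ), and dA = r dr dθ.

Under the substitution, the integrand becomes 8/(r^2 + 1), so

    ∬_D (8/(x^2 + y^2 + 1)) dA = ∫_{0}^{π/2} ∫_{0}^{5} (8/(r^2 + 1)) · r dr dθ.

Inner integral (in r): ∫_{0}^{5} (8/(r^2 + 1)) · r dr = log(456976).

Outer integral (in θ): ∫_{0}^{π/2} (log(456976)) dθ = 2π log(26).

Therefore ∬_D (8/(x^2 + y^2 + 1)) dA = 2π log(26).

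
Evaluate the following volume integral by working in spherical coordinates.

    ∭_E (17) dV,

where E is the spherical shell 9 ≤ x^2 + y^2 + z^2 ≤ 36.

In spherical coordinates, x = ρ sin(φ) cos(θ), y = ρ sin(φ) sin(θ), z = ρ cos(φ), and dV = ρ^2 sin(φ) dρ dφ dθ.

The integrand becomes 17, so

    ∭_E (17) dV = ∫_{0}^{2π} ∫_{0}^{π} ∫_{3}^{6} (17) · ρ^2 sin(φ) dρ dφ dθ.

Inner (ρ): 1071sin(φ).
Middle (φ): 2142.
Outer (θ): 4284π.

Therefore the triple integral equals 4284π.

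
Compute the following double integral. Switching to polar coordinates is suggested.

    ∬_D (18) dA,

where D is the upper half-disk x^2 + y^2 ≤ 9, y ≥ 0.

The region D is 0 ≤ r ≤ 3, 0 ≤ θ ≤ π in polar coordinates, where x = r cos(θ), y = r sin(θ), and dA = r dr dθ.

Under the substitution, the integrand becomes 18, so

    ∬_D (18) dA = ∫_{0}^{π} ∫_{0}^{3} (18) · r dr dθ.

Inner integral (in r): ∫_{0}^{3} (18) · r dr = 81.

Outer integral (in θ): ∫_{0}^{π} (81) dθ = 81π.

Therefore ∬_D (18) dA = 81π.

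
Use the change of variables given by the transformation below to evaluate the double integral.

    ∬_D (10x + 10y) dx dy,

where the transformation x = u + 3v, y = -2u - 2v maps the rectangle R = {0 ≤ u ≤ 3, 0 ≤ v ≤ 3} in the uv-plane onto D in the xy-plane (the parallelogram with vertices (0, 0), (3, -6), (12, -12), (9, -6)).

Compute the Jacobian determinant of (x, y) with respect to (u, v):

    ∂(x,y)/∂(u,v) = | 1  3 | = (1)(-2) - (3)(-2) = 4.
                   | -2  -2 |

Its absolute value is |J| = 4 (the area scaling factor).

Substituting x = u + 3v, y = -2u - 2v into the integrand,

    10x + 10y → -10u + 10v,

so the integral becomes

    ∬_R (-10u + 10v) · |J| du dv = ∫_0^3 ∫_0^3 (-40u + 40v) dv du.

Inner (v): 180 - 120u.
Outer (u): 0.

Therefore ∬_D (10x + 10y) dx dy = 0.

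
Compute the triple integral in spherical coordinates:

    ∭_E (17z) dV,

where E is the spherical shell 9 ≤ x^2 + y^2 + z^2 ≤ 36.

In spherical coordinates, x = ρ sin(φ) cos(θ), y = ρ sin(φ) sin(θ), z = ρ cos(φ), and dV = ρ^2 sin(φ) dρ dφ dθ.

The integrand becomes 17ρ cos(φ), so

    ∭_E (17z) dV = ∫_{0}^{2π} ∫_{0}^{π} ∫_{3}^{6} (17ρ cos(φ)) · ρ^2 sin(φ) dρ dφ dθ.

Inner (ρ): 20655sin(2φ)/8.
Middle (φ): 0.
Outer (θ): 0.

Therefore the triple integral equals 0.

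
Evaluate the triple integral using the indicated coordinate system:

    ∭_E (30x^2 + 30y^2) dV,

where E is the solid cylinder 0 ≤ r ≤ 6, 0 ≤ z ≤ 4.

In cylindrical coordinates, x = r cos(θ), y = r sin(θ), z = z, and dV = r dr dθ dz.

The integrand becomes 30r^2, so

    ∭_E (30x^2 + 30y^2) dV = ∫_{0}^{2π} ∫_{0}^{6} ∫_{0}^{4} (30r^2) · r dz dr dθ.

Inner (z): 120r^3.
Middle (r from 0 to 6): 38880.
Outer (θ): 77760π.

Therefore the triple integral equals 77760π.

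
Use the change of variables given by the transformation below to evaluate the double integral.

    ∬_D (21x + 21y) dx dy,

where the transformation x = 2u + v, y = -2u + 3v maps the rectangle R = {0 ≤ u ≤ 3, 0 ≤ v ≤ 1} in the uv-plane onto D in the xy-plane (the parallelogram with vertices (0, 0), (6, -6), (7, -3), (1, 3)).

Compute the Jacobian determinant of (x, y) with respect to (u, v):

    ∂(x,y)/∂(u,v) = | 2  1 | = (2)(3) - (1)(-2) = 8.
                   | -2  3 |

Its absolute value is |J| = 8 (the area scaling factor).

Substituting x = 2u + v, y = -2u + 3v into the integrand,

    21x + 21y → 84v,

so the integral becomes

    ∬_R (84v) · |J| du dv = ∫_0^3 ∫_0^1 (672v) dv du.

Inner (v): 336.
Outer (u): 1008.

Therefore ∬_D (21x + 21y) dx dy = 1008.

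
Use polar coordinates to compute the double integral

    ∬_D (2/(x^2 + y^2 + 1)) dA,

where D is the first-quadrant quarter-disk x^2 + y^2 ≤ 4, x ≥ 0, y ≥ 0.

The region D is 0 ≤ r ≤ 2, 0 ≤ θ ≤ π/2 in polar coordinates, where x = r cos(θ), y = r sin(θ), and dA = r dr dθ.

Under the substitution, the integrand becomes 2/(r^2 + 1), so

    ∬_D (2/(x^2 + y^2 + 1)) dA = ∫_{0}^{π/2} ∫_{0}^{2} (2/(r^2 + 1)) · r dr dθ.

Inner integral (in r): ∫_{0}^{2} (2/(r^2 + 1)) · r dr = log(5).

Outer integral (in θ): ∫_{0}^{π/2} (log(5)) dθ = π log(5)/2.

Therefore ∬_D (2/(x^2 + y^2 + 1)) dA = π log(5)/2.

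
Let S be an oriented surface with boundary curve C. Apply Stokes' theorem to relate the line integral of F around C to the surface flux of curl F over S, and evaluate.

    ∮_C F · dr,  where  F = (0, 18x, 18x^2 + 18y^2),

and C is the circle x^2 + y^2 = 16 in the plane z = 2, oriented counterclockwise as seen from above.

Let S be the flat disk x^2 + y^2 ≤ 16 in the plane z = 2, with upward unit normal n̂ = ẑ. By Stokes' theorem,

    ∮_C F · dr = ∬_S (∇ × F) · n̂ dS = ∬_D (curl F)_z dA,

where D is the disk x^2 + y^2 ≤ 16.

Compute the curl of F = (0, 18x, 18x^2 + 18y^2):
    (∇ × F)_x = ∂F_z/∂y - ∂F_y/∂z = 36y,
    (∇ × F)_y = ∂F_x/∂z - ∂F_z/∂x = -36x,
    (∇ × F)_z = ∂F_y/∂x - ∂F_x/∂y = 18.

On z = 2, (curl F)_z = 18.

Convert to polar (x = r cos θ, y = r sin θ, dA = r dr dθ); the integrand becomes 18, so

    ∬_D (curl F)_z dA = ∫_0^{2π} ∫_0^{4} (18) · r dr dθ.

Inner (r from 0 to 4): 144.
Outer (θ from 0 to 2π): 288π.

Therefore ∮_C F · dr = 288π.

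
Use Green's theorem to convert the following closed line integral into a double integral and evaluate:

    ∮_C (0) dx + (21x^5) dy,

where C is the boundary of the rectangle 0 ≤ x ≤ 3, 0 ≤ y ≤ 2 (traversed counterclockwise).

Green's theorem converts the closed line integral into a double integral over the enclosed region D:

    ∮_C P dx + Q dy = ∬_D (∂Q/∂x - ∂P/∂y) dA.

Here P = 0, Q = 21x^5, so

    ∂Q/∂x = 105x^4,    ∂P/∂y = 0,
    ∂Q/∂x - ∂P/∂y = 105x^4.

D is the region 0 ≤ x ≤ 3, 0 ≤ y ≤ 2. Evaluating the double integral:

    ∬_D (105x^4) dA = ∫_0^{3} ∫_0^{2} (105x^4) dy dx.

Inner (y from 0 to 2): 210x^4.
Outer (x from 0 to 3): 10206.

Therefore ∮_C P dx + Q dy = 10206.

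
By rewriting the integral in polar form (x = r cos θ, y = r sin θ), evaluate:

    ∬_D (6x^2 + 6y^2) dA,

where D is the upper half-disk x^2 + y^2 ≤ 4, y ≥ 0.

The region D is 0 ≤ r ≤ 2, 0 ≤ θ ≤ π in polar coordinates, where x = r cos(θ), y = r sin(θ), and dA = r dr dθ.

Under the substitution, the integrand becomes 6r^2, so

    ∬_D (6x^2 + 6y^2) dA = ∫_{0}^{π} ∫_{0}^{2} (6r^2) · r dr dθ.

Inner integral (in r): ∫_{0}^{2} (6r^2) · r dr = 24.

Outer integral (in θ): ∫_{0}^{π} (24) dθ = 24π.

Therefore ∬_D (6x^2 + 6y^2) dA = 24π.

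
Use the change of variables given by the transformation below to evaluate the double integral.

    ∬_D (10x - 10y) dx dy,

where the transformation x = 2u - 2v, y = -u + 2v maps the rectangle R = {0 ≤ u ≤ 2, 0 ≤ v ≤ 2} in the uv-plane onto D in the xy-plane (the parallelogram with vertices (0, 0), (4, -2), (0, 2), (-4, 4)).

Compute the Jacobian determinant of (x, y) with respect to (u, v):

    ∂(x,y)/∂(u,v) = | 2  -2 | = (2)(2) - (-2)(-1) = 2.
                   | -1  2 |

Its absolute value is |J| = 2 (the area scaling factor).

Substituting x = 2u - 2v, y = -u + 2v into the integrand,

    10x - 10y → 30u - 40v,

so the integral becomes

    ∬_R (30u - 40v) · |J| du dv = ∫_0^2 ∫_0^2 (60u - 80v) dv du.

Inner (v): 120u - 160.
Outer (u): -80.

Therefore ∬_D (10x - 10y) dx dy = -80.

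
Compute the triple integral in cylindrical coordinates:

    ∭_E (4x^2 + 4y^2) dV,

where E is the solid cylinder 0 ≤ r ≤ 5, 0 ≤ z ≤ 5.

In cylindrical coordinates, x = r cos(θ), y = r sin(θ), z = z, and dV = r dr dθ dz.

The integrand becomes 4r^2, so

    ∭_E (4x^2 + 4y^2) dV = ∫_{0}^{2π} ∫_{0}^{5} ∫_{0}^{5} (4r^2) · r dz dr dθ.

Inner (z): 20r^3.
Middle (r from 0 to 5): 3125.
Outer (θ): 6250π.

Therefore the triple integral equals 6250π.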